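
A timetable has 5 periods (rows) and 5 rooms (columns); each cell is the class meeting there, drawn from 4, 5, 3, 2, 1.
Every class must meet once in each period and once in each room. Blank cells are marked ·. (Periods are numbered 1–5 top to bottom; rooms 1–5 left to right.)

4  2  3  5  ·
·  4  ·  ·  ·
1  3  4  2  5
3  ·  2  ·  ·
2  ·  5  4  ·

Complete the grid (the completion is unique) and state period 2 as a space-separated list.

5 4 1 3 2

Period 2, room 1: period 2 has {4} and room 1 has {4, 3, 2, 1}, leaving only 5.
Period 2, room 3: period 2 has {4, 5} and room 3 has {4, 5, 3, 2}, leaving only 1.
Period 2, room 4: period 2 has {4, 5, 1} and room 4 has {4, 5, 2}, leaving only 3.
Period 2, room 5: period 2 has {4, 5, 3, 1} and room 5 has {5}, leaving only 2.
So period 2 reads: 5 4 1 3 2.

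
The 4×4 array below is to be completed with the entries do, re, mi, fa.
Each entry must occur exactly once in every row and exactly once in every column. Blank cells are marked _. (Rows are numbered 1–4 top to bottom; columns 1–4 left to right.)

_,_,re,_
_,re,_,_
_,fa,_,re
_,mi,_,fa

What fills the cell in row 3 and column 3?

Row 1, column 2: row 1 has {re} and column 2 has {re, mi, fa}, leaving only do.
Row 1, column 4: row 1 has {do, re} and column 4 has {re, fa}, leaving only mi.
Row 1, column 1: row 1 has {do, re, mi} and column 1 has {}, leaving only fa.
Row 2, column 4: row 2 has {re} and column 4 has {re, mi, fa}, leaving only do.
Row 2, column 1: row 2 has {do, re} and column 1 has {fa}, leaving only mi.
Row 2, column 3: row 2 has {do, re, mi} and column 3 has {re}, leaving only fa.
Row 3, column 1: row 3 has {re, fa} and column 1 has {mi, fa}, leaving only do.
Row 3 already has {do, re, fa} and column 3 already has {re, fa}, so row 3, column 3 must be mi.

mi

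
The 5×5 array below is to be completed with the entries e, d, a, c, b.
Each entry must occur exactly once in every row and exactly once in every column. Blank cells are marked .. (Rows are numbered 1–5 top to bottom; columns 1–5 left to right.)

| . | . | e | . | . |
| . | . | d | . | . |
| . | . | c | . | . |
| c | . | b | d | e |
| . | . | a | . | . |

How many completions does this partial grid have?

Row 1, column 1: eliminating its row and column leaves {d, a, b}.
Row 1, column 2: eliminating its row and column leaves {d, a, c, b}.
Row 1, column 4: eliminating its row and column leaves {a, c, b}.
Row 1, column 5: eliminating its row and column leaves {d, a, c, b}.
Row 2, column 1: eliminating its row and column leaves {e, a, b}.
Row 2, column 2: eliminating its row and column leaves {e, a, c, b}.
Row 2, column 4: eliminating its row and column leaves {e, a, c, b}.
Row 2, column 5: eliminating its row and column leaves {a, c, b}.
Row 3, column 1: eliminating its row and column leaves {e, d, a, b}.
Row 3, column 2: eliminating its row and column leaves {e, d, a, b}.
Row 3, column 4: eliminating its row and column leaves {e, a, b}.
Row 3, column 5: eliminating its row and column leaves {d, a, b}.
Row 4, column 2: eliminating its row and column leaves {a}.
Row 5, column 1: eliminating its row and column leaves {e, d, b}.
Row 5, column 2: eliminating its row and column leaves {e, d, c, b}.
Row 5, column 4: eliminating its row and column leaves {e, c, b}.
Row 5, column 5: eliminating its row and column leaves {d, c, b}.
Enumerating the assignments across these blanks that avoid any row or column repeat gives 56 completions.

56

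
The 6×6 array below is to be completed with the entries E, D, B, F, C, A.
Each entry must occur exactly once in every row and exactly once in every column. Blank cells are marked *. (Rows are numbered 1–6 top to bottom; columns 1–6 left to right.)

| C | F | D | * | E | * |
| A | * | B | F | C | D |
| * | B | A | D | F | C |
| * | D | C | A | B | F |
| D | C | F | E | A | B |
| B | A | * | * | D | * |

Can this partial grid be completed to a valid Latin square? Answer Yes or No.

No

Row 1, column 4: row 1 has {E, D, F, C} and column 4 has {E, D, F, A}, so it must be B.
Row 1, column 6: row 1 has {E, D, B, F, C} and column 6 has {D, B, F, C}, so it must be A.
Row 2, column 2: row 2 has {D, B, F, C, A} and column 2 has {D, B, F, C, A}, so it must be E.
Row 3, column 1: row 3 has {D, B, F, C, A} and column 1 has {D, B, C, A}, so it must be E.
Now row 4, column 1: row 4 together with column 1 already contain {E, D, B, F, C, A} — every symbol — so nothing can go there. The grid has no valid completion.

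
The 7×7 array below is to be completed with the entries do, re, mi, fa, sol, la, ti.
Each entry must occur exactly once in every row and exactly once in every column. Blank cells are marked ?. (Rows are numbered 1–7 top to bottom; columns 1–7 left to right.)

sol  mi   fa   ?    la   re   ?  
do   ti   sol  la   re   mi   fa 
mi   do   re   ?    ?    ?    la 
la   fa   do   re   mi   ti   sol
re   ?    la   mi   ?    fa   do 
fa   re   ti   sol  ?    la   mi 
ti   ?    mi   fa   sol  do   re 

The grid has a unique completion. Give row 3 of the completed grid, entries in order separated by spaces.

mi do re ti fa sol la

Row 3, column 4: row 3 has {do, re, mi, la} and column 4 has {re, mi, fa, sol, la}, leaving only ti.
Row 3, column 5: row 3 has {do, re, mi, la, ti} and column 5 has {re, mi, sol, la}, leaving only fa.
Row 3, column 6: row 3 has {do, re, mi, fa, la, ti} and column 6 has {do, re, mi, fa, la, ti}, leaving only sol.
So row 3 reads: mi do re ti fa sol la.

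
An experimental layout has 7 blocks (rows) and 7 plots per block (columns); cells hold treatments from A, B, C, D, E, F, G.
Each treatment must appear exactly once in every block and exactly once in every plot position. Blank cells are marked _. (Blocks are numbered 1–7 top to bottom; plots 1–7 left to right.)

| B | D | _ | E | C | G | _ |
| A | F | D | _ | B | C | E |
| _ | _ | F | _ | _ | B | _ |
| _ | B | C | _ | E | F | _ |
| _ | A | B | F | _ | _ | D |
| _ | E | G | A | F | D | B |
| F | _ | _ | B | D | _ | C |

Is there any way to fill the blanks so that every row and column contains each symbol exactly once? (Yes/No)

No

Block 1, plot 3: block 1 has {B, C, D, E, G} and plot 3 has {B, C, D, F, G}, so it must be A.
Block 1, plot 7: block 1 has {A, B, C, D, E, G} and plot 7 has {B, C, D, E}, so it must be F.
Block 2, plot 4: block 2 has {A, B, C, D, E, F} and plot 4 has {A, B, E, F}, so it must be G.
Block 4, plot 4: block 4 has {B, C, E, F} and plot 4 has {A, B, E, F, G}, so it must be D.
Block 3, plot 4: block 3 has {B, F} and plot 4 has {A, B, D, E, F, G}, so it must be C.
Block 3, plot 2: block 3 has {B, C, F} and plot 2 has {A, B, D, E, F}, so it must be G.
Now block 7, plot 2: block 7 together with plot 2 already contain {A, B, C, D, E, F, G} — every symbol — so nothing can go there. The grid has no valid completion.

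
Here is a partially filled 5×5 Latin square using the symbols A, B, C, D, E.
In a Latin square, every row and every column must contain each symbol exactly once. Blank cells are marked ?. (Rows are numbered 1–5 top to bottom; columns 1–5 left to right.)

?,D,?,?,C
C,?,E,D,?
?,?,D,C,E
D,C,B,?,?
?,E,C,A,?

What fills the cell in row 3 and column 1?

A

Row 1, column 3: row 1 has {C, D} and column 3 has {B, C, D, E}, leaving only A.
Row 4, column 4: row 4 has {B, C, D} and column 4 has {A, C, D}, leaving only E.
Row 1, column 4: row 1 has {A, C, D} and column 4 has {A, C, D, E}, leaving only B.
Row 1, column 1: row 1 has {A, B, C, D} and column 1 has {C, D}, leaving only E.
Row 4, column 5: row 4 has {B, C, D, E} and column 5 has {C, E}, leaving only A.
Row 2, column 5: row 2 has {C, D, E} and column 5 has {A, C, E}, leaving only B.
Row 2, column 2: row 2 has {B, C, D, E} and column 2 has {C, D, E}, leaving only A.
Row 3, column 2: row 3 has {C, D, E} and column 2 has {A, C, D, E}, leaving only B.
Row 3 already has {B, C, D, E} and column 1 already has {C, D, E}, so row 3, column 1 must be A.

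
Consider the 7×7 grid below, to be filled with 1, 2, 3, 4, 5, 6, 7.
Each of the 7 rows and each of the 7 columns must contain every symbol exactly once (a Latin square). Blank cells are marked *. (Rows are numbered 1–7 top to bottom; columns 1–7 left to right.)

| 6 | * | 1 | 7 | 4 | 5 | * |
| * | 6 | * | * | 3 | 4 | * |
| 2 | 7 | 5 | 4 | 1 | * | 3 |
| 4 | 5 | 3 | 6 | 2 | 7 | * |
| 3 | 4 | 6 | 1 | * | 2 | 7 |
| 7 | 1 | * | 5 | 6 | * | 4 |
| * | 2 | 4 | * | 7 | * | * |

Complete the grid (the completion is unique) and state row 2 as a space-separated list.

1 6 7 2 3 4 5

Row 2, column 4: row 2 has {3, 4, 6} and column 4 has {1, 4, 5, 6, 7}, leaving only 2.
Row 2, column 3: row 2 has {2, 3, 4, 6} and column 3 has {1, 3, 4, 5, 6}, leaving only 7.
Row 1, column 2: row 1 has {1, 4, 5, 6, 7} and column 2 has {1, 2, 4, 5, 6, 7}, leaving only 3.
Row 1, column 7: row 1 has {1, 3, 4, 5, 6, 7} and column 7 has {3, 4, 7}, leaving only 2.
Row 3, column 6: row 3 has {1, 2, 3, 4, 5, 7} and column 6 has {2, 4, 5, 7}, leaving only 6.
Row 4, column 7: row 4 has {2, 3, 4, 5, 6, 7} and column 7 has {2, 3, 4, 7}, leaving only 1.
Row 2, column 7: row 2 has {2, 3, 4, 6, 7} and column 7 has {1, 2, 3, 4, 7}, leaving only 5.
Row 2, column 1: row 2 has {2, 3, 4, 5, 6, 7} and column 1 has {2, 3, 4, 6, 7}, leaving only 1.
So row 2 reads: 1 6 7 2 3 4 5.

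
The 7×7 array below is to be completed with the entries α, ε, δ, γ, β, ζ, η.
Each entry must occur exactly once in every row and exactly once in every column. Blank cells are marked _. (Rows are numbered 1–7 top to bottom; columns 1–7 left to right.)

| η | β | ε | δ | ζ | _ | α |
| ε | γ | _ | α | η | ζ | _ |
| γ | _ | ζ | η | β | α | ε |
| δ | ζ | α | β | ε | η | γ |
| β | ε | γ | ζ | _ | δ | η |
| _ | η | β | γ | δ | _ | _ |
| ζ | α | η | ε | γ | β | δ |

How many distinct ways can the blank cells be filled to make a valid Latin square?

1

Row 1, column 6: eliminating its row and column leaves {γ}.
Row 2, column 3: eliminating its row and column leaves {δ}.
Row 2, column 7: eliminating its row and column leaves {β}.
Row 3, column 2: eliminating its row and column leaves {δ}.
Row 5, column 5: eliminating its row and column leaves {α}.
Row 6, column 1: eliminating its row and column leaves {α}.
Row 6, column 6: eliminating its row and column leaves {ε}.
Row 6, column 7: eliminating its row and column leaves {ζ}.
Only one assignment across all blanks avoids any row or column repeat, giving 1 completion.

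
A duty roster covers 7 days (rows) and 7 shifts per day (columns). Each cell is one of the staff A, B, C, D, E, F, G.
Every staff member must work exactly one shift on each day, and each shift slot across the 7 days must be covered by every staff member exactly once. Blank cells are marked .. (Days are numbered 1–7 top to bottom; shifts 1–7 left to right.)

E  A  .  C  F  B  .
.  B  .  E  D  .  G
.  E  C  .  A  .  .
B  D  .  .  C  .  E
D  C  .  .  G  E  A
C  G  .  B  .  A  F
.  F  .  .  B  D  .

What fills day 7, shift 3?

Day 1, shift 7: day 1 has {A, B, C, E, F} and shift 7 has {A, E, F, G}, leaving only D.
Day 1, shift 3: day 1 has {A, B, C, D, E, F} and shift 3 has {C}, leaving only G.
Day 3, shift 7: day 3 has {A, C, E} and shift 7 has {A, D, E, F, G}, leaving only B.
Day 5, shift 4: day 5 has {A, C, D, E, G} and shift 4 has {B, C, E}, leaving only F.
Day 5, shift 3: day 5 has {A, C, D, E, F, G} and shift 3 has {C, G}, leaving only B.
Day 6, shift 5: day 6 has {A, B, C, F, G} and shift 5 has {A, B, C, D, F, G}, leaving only E.
Day 6, shift 3: day 6 has {A, B, C, E, F, G} and shift 3 has {B, C, G}, leaving only D.
Day 7, shift 7: day 7 has {B, D, F} and shift 7 has {A, B, D, E, F, G}, leaving only C.
Day 7, shift 3 is narrowed to {A, E}.
If it were A, then day 4, shift 3 would be left with no valid symbol.
So day 7, shift 3 must be E.

E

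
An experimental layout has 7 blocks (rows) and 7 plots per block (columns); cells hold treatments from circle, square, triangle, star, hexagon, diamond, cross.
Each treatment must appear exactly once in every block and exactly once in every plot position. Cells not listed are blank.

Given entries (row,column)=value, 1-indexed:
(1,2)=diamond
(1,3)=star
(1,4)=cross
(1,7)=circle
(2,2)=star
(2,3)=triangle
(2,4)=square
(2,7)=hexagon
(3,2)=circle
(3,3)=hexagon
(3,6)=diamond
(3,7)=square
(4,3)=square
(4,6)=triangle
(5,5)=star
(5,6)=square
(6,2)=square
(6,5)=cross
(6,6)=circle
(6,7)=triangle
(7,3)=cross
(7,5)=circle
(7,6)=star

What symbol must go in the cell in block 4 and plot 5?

Block 1, plot 6: block 1 has {circle, star, diamond, cross} and plot 6 has {circle, square, triangle, star, diamond}, leaving only hexagon.
Block 2, plot 5: block 2 has {square, triangle, star, hexagon} and plot 5 has {circle, star, cross}, leaving only diamond.
Block 4 already has {square, triangle} and plot 5 already has {circle, star, diamond, cross}, so block 4, plot 5 must be hexagon.

hexagon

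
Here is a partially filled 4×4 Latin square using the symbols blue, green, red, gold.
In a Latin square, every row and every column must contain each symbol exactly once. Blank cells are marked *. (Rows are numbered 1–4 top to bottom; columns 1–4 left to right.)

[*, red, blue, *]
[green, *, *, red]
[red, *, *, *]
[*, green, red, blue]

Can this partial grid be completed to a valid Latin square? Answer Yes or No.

No

Row 1, column 1: row 1 has {blue, red} and column 1 has {green, red}, so it must be gold.
Now row 4, column 1: row 4 together with column 1 already contain {blue, green, red, gold} — every symbol — so nothing can go there. The grid has no valid completion.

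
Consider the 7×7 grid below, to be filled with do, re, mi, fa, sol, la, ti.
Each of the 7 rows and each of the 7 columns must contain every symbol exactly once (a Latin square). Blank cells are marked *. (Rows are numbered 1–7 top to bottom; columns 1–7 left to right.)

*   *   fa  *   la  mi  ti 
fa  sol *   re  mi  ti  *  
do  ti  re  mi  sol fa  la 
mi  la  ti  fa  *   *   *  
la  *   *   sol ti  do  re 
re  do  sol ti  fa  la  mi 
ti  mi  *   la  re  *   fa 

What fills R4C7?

Row 1, column 1: row 1 has {mi, fa, la, ti} and column 1 has {do, re, mi, fa, la, ti}, leaving only sol.
Row 1, column 2: row 1 has {mi, fa, sol, la, ti} and column 2 has {do, mi, sol, la, ti}, leaving only re.
Row 1, column 4: row 1 has {re, mi, fa, sol, la, ti} and column 4 has {re, mi, fa, sol, la, ti}, leaving only do.
Row 2, column 7: row 2 has {re, mi, fa, sol, ti} and column 7 has {re, mi, fa, la, ti}, leaving only do.
Row 4 already has {mi, fa, la, ti} and column 7 already has {do, re, mi, fa, la, ti}, so row 4, column 7 must be sol.

sol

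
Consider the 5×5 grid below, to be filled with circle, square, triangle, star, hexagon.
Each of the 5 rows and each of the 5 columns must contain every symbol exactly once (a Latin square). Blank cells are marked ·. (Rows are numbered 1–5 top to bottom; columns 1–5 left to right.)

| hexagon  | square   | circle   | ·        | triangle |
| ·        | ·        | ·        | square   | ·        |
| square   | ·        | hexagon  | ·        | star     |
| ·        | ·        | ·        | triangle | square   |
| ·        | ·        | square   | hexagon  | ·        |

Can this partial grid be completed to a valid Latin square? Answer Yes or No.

No row or column among the givens repeats a symbol, and propagating forced cells runs into no contradiction.
One valid completion exists (for instance, hexagon square circle star triangle / star circle triangle square hexagon / square triangle hexagon circle star / circle hexagon star triangle square / triangle star square hexagon circle).

Yes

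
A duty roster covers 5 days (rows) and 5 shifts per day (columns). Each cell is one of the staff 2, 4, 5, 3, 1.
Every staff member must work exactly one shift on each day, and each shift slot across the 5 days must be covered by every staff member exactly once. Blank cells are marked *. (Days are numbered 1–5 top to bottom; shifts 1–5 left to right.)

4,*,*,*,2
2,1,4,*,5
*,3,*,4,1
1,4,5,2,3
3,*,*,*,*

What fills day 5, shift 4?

Day 1, shift 2: day 1 has {2, 4} and shift 2 has {4, 3, 1}, leaving only 5.
Day 2, shift 4: day 2 has {2, 4, 5, 1} and shift 4 has {2, 4}, leaving only 3.
Day 1, shift 4: day 1 has {2, 4, 5} and shift 4 has {2, 4, 3}, leaving only 1.
Day 5 already has {3} and shift 4 already has {2, 4, 3, 1}, so day 5, shift 4 must be 5.

5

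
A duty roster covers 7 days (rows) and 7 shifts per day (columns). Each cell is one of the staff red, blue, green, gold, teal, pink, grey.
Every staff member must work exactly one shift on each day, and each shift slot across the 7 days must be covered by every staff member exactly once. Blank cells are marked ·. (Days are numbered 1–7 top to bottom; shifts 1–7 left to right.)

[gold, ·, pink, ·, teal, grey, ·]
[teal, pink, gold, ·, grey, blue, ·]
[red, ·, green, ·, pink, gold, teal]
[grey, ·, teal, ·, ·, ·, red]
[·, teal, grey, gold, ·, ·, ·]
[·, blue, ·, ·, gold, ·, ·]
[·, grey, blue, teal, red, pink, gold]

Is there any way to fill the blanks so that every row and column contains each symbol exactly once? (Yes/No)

Day 3, shift 2: day 3 together with shift 2 already contain {red, blue, green, gold, teal, pink, grey} — every symbol — so nothing can go there. The grid has no valid completion.

No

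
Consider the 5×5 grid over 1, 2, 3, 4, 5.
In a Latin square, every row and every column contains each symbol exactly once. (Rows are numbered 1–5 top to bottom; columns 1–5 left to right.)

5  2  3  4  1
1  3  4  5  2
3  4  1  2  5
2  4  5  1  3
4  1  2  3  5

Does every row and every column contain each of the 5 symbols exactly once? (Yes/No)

Every row is a permutation, but column 5 contains 5 twice (at rows 3 and 5).

No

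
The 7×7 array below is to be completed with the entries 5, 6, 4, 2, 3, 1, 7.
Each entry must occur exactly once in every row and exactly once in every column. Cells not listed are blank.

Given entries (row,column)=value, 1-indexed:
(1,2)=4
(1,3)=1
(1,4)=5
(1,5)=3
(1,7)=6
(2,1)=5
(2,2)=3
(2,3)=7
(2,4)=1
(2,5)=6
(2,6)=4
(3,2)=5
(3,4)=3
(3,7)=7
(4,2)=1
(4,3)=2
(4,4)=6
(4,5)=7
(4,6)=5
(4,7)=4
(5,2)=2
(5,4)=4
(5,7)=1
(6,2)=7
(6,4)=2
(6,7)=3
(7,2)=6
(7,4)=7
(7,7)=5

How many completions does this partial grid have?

7

Row 1, column 1: eliminating its row and column leaves {2, 7}.
Row 1, column 6: eliminating its row and column leaves {2, 7}.
Row 2, column 7: eliminating its row and column leaves {2}.
Row 3, column 1: eliminating its row and column leaves {6, 4, 2, 1}.
Row 3, column 3: eliminating its row and column leaves {6, 4}.
Row 3, column 5: eliminating its row and column leaves {4, 2, 1}.
Row 3, column 6: eliminating its row and column leaves {6, 2, 1}.
Row 4, column 1: eliminating its row and column leaves {3}.
Row 5, column 1: eliminating its row and column leaves {6, 3, 7}.
Row 5, column 3: eliminating its row and column leaves {5, 6, 3}.
Row 5, column 5: eliminating its row and column leaves {5}.
Row 5, column 6: eliminating its row and column leaves {6, 3, 7}.
Row 6, column 1: eliminating its row and column leaves {6, 4, 1}.
Row 6, column 3: eliminating its row and column leaves {5, 6, 4}.
Row 6, column 5: eliminating its row and column leaves {5, 4, 1}.
Row 6, column 6: eliminating its row and column leaves {6, 1}.
Row 7, column 1: eliminating its row and column leaves {4, 2, 3, 1}.
Row 7, column 3: eliminating its row and column leaves {4, 3}.
Row 7, column 5: eliminating its row and column leaves {4, 2, 1}.
Row 7, column 6: eliminating its row and column leaves {2, 3, 1}.
Enumerating the assignments across these blanks that avoid any row or column repeat gives 7 completions.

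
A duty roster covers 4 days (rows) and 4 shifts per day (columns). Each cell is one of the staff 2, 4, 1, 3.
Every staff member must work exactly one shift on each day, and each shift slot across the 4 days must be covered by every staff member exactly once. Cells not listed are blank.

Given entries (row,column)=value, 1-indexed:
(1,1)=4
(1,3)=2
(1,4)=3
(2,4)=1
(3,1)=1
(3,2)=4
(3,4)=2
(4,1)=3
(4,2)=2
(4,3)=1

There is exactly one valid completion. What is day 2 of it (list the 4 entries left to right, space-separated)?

Day 2, shift 1: day 2 has {1} and shift 1 has {4, 1, 3}, leaving only 2.
Day 2, shift 2: day 2 has {2, 1} and shift 2 has {2, 4}, leaving only 3.
Day 2, shift 3: day 2 has {2, 1, 3} and shift 3 has {2, 1}, leaving only 4.
So day 2 reads: 2 3 4 1.

2 3 4 1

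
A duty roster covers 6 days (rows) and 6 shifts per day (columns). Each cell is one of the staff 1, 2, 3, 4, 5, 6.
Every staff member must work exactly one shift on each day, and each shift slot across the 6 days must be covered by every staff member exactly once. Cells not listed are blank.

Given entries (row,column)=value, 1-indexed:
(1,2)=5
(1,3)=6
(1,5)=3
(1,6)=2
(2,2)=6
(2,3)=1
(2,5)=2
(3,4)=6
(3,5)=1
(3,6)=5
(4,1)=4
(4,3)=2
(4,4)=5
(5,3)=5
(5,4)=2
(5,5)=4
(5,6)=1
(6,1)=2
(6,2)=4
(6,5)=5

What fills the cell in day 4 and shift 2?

1

Day 1, shift 1: day 1 has {2, 3, 5, 6} and shift 1 has {2, 4}, leaving only 1.
Day 1, shift 4: day 1 has {1, 2, 3, 5, 6} and shift 4 has {2, 5, 6}, leaving only 4.
Day 2, shift 4: day 2 has {1, 2, 6} and shift 4 has {2, 4, 5, 6}, leaving only 3.
Day 2, shift 1: day 2 has {1, 2, 3, 6} and shift 1 has {1, 2, 4}, leaving only 5.
Day 2, shift 6: day 2 has {1, 2, 3, 5, 6} and shift 6 has {1, 2, 5}, leaving only 4.
Day 3, shift 1: day 3 has {1, 5, 6} and shift 1 has {1, 2, 4, 5}, leaving only 3.
Day 3, shift 2: day 3 has {1, 3, 5, 6} and shift 2 has {4, 5, 6}, leaving only 2.
Day 3, shift 3: day 3 has {1, 2, 3, 5, 6} and shift 3 has {1, 2, 5, 6}, leaving only 4.
Day 4, shift 5: day 4 has {2, 4, 5} and shift 5 has {1, 2, 3, 4, 5}, leaving only 6.
Day 4, shift 6: day 4 has {2, 4, 5, 6} and shift 6 has {1, 2, 4, 5}, leaving only 3.
Day 4 already has {2, 3, 4, 5, 6} and shift 2 already has {2, 4, 5, 6}, so day 4, shift 2 must be 1.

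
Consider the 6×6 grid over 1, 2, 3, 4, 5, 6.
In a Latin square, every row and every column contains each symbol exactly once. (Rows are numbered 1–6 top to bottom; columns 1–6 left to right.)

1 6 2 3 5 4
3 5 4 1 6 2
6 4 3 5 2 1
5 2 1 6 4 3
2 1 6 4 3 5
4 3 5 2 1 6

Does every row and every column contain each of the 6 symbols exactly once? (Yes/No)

Each row is a permutation of the 6 symbols, and so is each column.

Yes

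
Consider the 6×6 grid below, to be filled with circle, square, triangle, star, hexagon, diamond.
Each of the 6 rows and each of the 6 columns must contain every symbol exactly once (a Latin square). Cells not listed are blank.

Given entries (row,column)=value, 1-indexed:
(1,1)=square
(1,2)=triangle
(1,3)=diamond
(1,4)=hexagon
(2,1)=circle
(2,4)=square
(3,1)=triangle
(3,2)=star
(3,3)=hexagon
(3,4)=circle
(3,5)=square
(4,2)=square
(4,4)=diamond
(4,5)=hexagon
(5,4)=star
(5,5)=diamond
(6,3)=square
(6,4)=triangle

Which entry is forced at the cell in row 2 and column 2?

Row 3, column 6: row 3 has {circle, square, triangle, star, hexagon} and column 6 has {}, leaving only diamond.
Row 4, column 1: row 4 has {square, hexagon, diamond} and column 1 has {circle, square, triangle}, leaving only star.
Row 5, column 1: row 5 has {star, diamond} and column 1 has {circle, square, triangle, star}, leaving only hexagon.
Row 5, column 2: row 5 has {star, hexagon, diamond} and column 2 has {square, triangle, star}, leaving only circle.
Row 5, column 3: row 5 has {circle, star, hexagon, diamond} and column 3 has {square, hexagon, diamond}, leaving only triangle.
Row 2, column 3: row 2 has {circle, square} and column 3 has {square, triangle, hexagon, diamond}, leaving only star.
Row 2, column 5: row 2 has {circle, square, star} and column 5 has {square, hexagon, diamond}, leaving only triangle.
Row 2, column 6: row 2 has {circle, square, triangle, star} and column 6 has {diamond}, leaving only hexagon.
Row 2 already has {circle, square, triangle, star, hexagon} and column 2 already has {circle, square, triangle, star}, so row 2, column 2 must be diamond.

diamond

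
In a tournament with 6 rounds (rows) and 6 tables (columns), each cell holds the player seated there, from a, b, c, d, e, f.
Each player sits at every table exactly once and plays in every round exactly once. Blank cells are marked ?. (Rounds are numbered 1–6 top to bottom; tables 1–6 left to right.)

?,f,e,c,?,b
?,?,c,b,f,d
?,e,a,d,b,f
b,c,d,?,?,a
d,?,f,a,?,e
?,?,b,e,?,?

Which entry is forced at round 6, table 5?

Round 1, table 1: round 1 has {b, c, e, f} and table 1 has {b, d}, leaving only a.
Round 1, table 5: round 1 has {a, b, c, e, f} and table 5 has {b, f}, leaving only d.
Round 2, table 1: round 2 has {b, c, d, f} and table 1 has {a, b, d}, leaving only e.
Round 2, table 2: round 2 has {b, c, d, e, f} and table 2 has {c, e, f}, leaving only a.
Round 3, table 1: round 3 has {a, b, d, e, f} and table 1 has {a, b, d, e}, leaving only c.
Round 4, table 4: round 4 has {a, b, c, d} and table 4 has {a, b, c, d, e}, leaving only f.
Round 4, table 5: round 4 has {a, b, c, d, f} and table 5 has {b, d, f}, leaving only e.
Round 5, table 2: round 5 has {a, d, e, f} and table 2 has {a, c, e, f}, leaving only b.
Round 5, table 5: round 5 has {a, b, d, e, f} and table 5 has {b, d, e, f}, leaving only c.
Round 6 already has {b, e} and table 5 already has {b, c, d, e, f}, so round 6, table 5 must be a.

a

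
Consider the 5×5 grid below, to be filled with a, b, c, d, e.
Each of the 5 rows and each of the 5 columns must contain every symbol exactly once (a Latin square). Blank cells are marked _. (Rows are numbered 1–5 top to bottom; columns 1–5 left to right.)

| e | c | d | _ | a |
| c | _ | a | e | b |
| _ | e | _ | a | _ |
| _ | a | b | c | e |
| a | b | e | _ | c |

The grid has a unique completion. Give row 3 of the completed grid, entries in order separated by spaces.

Row 3, column 3: row 3 has {a, e} and column 3 has {a, b, d, e}, leaving only c.
Row 3, column 5: row 3 has {a, c, e} and column 5 has {a, b, c, e}, leaving only d.
Row 3, column 1: row 3 has {a, c, d, e} and column 1 has {a, c, e}, leaving only b.
So row 3 reads: b e c a d.

b e c a d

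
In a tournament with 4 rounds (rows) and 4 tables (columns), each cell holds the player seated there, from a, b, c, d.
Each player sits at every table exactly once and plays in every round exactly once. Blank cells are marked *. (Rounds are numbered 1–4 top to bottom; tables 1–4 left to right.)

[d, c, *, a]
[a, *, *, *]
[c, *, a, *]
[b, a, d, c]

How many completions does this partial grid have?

Round 1, table 3: eliminating its round and table leaves {b}.
Round 2, table 2: eliminating its round and table leaves {b, d}.
Round 2, table 3: eliminating its round and table leaves {b, c}.
Round 2, table 4: eliminating its round and table leaves {b, d}.
Round 3, table 2: eliminating its round and table leaves {b, d}.
Round 3, table 4: eliminating its round and table leaves {b, d}.
Enumerating the assignments across these blanks that avoid any round or table repeat gives 2 completions.

2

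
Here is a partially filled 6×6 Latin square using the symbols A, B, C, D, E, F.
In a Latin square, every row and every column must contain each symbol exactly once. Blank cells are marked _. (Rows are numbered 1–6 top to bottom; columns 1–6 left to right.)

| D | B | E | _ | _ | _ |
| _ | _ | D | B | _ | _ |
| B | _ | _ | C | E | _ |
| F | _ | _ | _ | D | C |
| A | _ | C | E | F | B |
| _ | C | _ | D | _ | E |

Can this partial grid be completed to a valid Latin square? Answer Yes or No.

Row 6, column 1: row 6 together with column 1 already contain {A, B, C, D, E, F} — every symbol — so nothing can go there. The grid has no valid completion.

No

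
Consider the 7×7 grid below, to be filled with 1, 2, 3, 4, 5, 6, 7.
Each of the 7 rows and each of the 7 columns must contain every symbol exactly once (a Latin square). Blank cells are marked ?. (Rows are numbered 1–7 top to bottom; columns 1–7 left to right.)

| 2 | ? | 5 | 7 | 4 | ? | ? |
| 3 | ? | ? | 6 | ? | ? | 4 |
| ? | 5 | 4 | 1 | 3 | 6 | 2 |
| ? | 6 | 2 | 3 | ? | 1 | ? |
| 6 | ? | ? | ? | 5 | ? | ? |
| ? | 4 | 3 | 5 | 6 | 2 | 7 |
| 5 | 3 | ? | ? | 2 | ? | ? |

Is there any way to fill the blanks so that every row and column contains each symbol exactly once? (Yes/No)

No row or column among the givens repeats a symbol, and propagating forced cells runs into no contradiction.
One valid completion exists (for instance, 2 1 5 7 4 3 6 / 3 2 7 6 1 5 4 / 7 5 4 1 3 6 2 / 4 6 2 3 7 1 5 / 6 7 1 2 5 4 3 / 1 4 3 5 6 2 7 / 5 3 6 4 2 7 1).

Yes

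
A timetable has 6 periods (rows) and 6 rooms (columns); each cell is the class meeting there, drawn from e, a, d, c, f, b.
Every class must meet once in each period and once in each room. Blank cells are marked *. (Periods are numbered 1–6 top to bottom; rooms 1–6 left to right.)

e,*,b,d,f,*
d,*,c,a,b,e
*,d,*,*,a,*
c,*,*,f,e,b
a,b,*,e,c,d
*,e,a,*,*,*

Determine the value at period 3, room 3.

Period 2, room 2: period 2 has {e, a, d, c, b} and room 2 has {e, d, b}, leaving only f.
Period 4, room 2: period 4 has {e, c, f, b} and room 2 has {e, d, f, b}, leaving only a.
Period 1, room 2: period 1 has {e, d, f, b} and room 2 has {e, a, d, f, b}, leaving only c.
Period 1, room 6: period 1 has {e, d, c, f, b} and room 6 has {e, d, b}, leaving only a.
Period 4, room 3: period 4 has {e, a, c, f, b} and room 3 has {a, c, b}, leaving only d.
Period 5, room 3: period 5 has {e, a, d, c, b} and room 3 has {a, d, c, b}, leaving only f.
Period 3 already has {a, d} and room 3 already has {a, d, c, f, b}, so period 3, room 3 must be e.

e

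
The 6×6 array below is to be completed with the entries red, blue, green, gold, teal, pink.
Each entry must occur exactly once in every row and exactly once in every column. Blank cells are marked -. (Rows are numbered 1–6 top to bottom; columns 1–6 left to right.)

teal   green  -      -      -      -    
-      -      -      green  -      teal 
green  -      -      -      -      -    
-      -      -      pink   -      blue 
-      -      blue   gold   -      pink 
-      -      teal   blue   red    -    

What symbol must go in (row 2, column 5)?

gold

Row 1, column 4: row 1 has {green, teal} and column 4 has {blue, green, gold, pink}, leaving only red.
Row 1, column 6: row 1 has {red, green, teal} and column 6 has {blue, teal, pink}, leaving only gold.
Row 1, column 3: row 1 has {red, green, gold, teal} and column 3 has {blue, teal}, leaving only pink.
Row 1, column 5: row 1 has {red, green, gold, teal, pink} and column 5 has {red}, leaving only blue.
Row 3, column 4: row 3 has {green} and column 4 has {red, blue, green, gold, pink}, leaving only teal.
Row 3, column 6: row 3 has {green, teal} and column 6 has {blue, gold, teal, pink}, leaving only red.
Row 3, column 3: row 3 has {red, green, teal} and column 3 has {blue, teal, pink}, leaving only gold.
Row 2, column 3: row 2 has {green, teal} and column 3 has {blue, gold, teal, pink}, leaving only red.
Row 3, column 5: row 3 has {red, green, gold, teal} and column 5 has {red, blue}, leaving only pink.
Row 2 already has {red, green, teal} and column 5 already has {red, blue, pink}, so row 2, column 5 must be gold.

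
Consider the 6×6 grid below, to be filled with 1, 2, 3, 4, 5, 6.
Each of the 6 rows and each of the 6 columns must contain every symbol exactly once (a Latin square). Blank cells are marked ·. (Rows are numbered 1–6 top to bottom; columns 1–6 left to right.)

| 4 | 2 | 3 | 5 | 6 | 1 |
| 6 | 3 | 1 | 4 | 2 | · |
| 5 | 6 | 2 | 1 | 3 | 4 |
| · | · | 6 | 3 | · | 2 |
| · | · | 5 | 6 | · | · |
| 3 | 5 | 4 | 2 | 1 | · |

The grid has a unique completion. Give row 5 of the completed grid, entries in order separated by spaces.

2 1 5 6 4 3

Row 5, column 5: row 5 has {5, 6} and column 5 has {1, 2, 3, 6}, leaving only 4.
Row 5, column 2: row 5 has {4, 5, 6} and column 2 has {2, 3, 5, 6}, leaving only 1.
Row 5, column 1: row 5 has {1, 4, 5, 6} and column 1 has {3, 4, 5, 6}, leaving only 2.
Row 5, column 6: row 5 has {1, 2, 4, 5, 6} and column 6 has {1, 2, 4}, leaving only 3.
So row 5 reads: 2 1 5 6 4 3.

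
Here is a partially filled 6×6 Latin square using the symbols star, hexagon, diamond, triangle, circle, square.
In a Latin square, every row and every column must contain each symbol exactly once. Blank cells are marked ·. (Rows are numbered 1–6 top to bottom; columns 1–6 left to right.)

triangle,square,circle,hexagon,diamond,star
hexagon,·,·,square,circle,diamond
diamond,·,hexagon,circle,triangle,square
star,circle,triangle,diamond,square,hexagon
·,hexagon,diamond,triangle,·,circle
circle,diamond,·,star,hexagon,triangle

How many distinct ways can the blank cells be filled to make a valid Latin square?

1

Row 2, column 2: eliminating its row and column leaves {star, triangle}.
Row 2, column 3: eliminating its row and column leaves {star}.
Row 3, column 2: eliminating its row and column leaves {star}.
Row 5, column 1: eliminating its row and column leaves {square}.
Row 5, column 5: eliminating its row and column leaves {star}.
Row 6, column 3: eliminating its row and column leaves {square}.
Only one assignment across all blanks avoids any row or column repeat, giving 1 completion.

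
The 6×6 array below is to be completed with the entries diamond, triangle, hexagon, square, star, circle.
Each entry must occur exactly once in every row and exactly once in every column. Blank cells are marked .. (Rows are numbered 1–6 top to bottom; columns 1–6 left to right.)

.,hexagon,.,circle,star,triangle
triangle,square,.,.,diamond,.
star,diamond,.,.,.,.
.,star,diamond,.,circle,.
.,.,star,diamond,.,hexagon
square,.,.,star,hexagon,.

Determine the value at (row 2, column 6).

star

Row 1, column 1: row 1 has {triangle, hexagon, star, circle} and column 1 has {triangle, square, star}, leaving only diamond.
Row 1, column 3: row 1 has {diamond, triangle, hexagon, star, circle} and column 3 has {diamond, star}, leaving only square.
Row 2, column 4: row 2 has {diamond, triangle, square} and column 4 has {diamond, star, circle}, leaving only hexagon.
Row 2, column 3: row 2 has {diamond, triangle, hexagon, square} and column 3 has {diamond, square, star}, leaving only circle.
Row 2 already has {diamond, triangle, hexagon, square, circle} and column 6 already has {triangle, hexagon}, so row 2, column 6 must be star.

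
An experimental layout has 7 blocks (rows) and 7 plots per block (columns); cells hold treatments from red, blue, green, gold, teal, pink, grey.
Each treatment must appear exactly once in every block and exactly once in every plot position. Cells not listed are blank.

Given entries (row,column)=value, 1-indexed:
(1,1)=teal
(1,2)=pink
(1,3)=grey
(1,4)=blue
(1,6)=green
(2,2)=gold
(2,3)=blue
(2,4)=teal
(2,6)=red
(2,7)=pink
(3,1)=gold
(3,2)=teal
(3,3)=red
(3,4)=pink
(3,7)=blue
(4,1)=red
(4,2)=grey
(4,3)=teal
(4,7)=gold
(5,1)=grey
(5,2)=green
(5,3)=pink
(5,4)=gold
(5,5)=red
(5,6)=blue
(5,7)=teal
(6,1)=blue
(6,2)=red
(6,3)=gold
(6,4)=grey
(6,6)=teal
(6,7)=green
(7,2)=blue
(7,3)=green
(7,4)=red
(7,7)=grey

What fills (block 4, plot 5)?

blue

Block 1, plot 5: block 1 has {blue, green, teal, pink, grey} and plot 5 has {red}, leaving only gold.
Block 1, plot 7: block 1 has {blue, green, gold, teal, pink, grey} and plot 7 has {blue, green, gold, teal, pink, grey}, leaving only red.
Block 2, plot 1: block 2 has {red, blue, gold, teal, pink} and plot 1 has {red, blue, gold, teal, grey}, leaving only green.
Block 2, plot 5: block 2 has {red, blue, green, gold, teal, pink} and plot 5 has {red, gold}, leaving only grey.
Block 3, plot 5: block 3 has {red, blue, gold, teal, pink} and plot 5 has {red, gold, grey}, leaving only green.
Block 3, plot 6: block 3 has {red, blue, green, gold, teal, pink} and plot 6 has {red, blue, green, teal}, leaving only grey.
Block 4, plot 4: block 4 has {red, gold, teal, grey} and plot 4 has {red, blue, gold, teal, pink, grey}, leaving only green.
Block 4, plot 6: block 4 has {red, green, gold, teal, grey} and plot 6 has {red, blue, green, teal, grey}, leaving only pink.
Block 4 already has {red, green, gold, teal, pink, grey} and plot 5 already has {red, green, gold, grey}, so block 4, plot 5 must be blue.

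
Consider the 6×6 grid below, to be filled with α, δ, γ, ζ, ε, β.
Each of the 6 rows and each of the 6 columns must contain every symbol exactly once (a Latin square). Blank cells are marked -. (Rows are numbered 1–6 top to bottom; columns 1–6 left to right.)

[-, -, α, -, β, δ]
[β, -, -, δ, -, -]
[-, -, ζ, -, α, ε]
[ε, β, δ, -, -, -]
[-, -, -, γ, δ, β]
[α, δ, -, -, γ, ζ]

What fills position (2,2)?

Row 3, column 2: row 3 has {α, ζ, ε} and column 2 has {δ, β}, leaving only γ.
Row 3, column 1: row 3 has {α, γ, ζ, ε} and column 1 has {α, ε, β}, leaving only δ.
Row 3, column 4: row 3 has {α, δ, γ, ζ, ε} and column 4 has {δ, γ}, leaving only β.
Row 4, column 5: row 4 has {δ, ε, β} and column 5 has {α, δ, γ, β}, leaving only ζ.
Row 2, column 5: row 2 has {δ, β} and column 5 has {α, δ, γ, ζ, β}, leaving only ε.
Row 2, column 3: row 2 has {δ, ε, β} and column 3 has {α, δ, ζ}, leaving only γ.
Row 2, column 6: row 2 has {δ, γ, ε, β} and column 6 has {δ, ζ, ε, β}, leaving only α.
Row 2 already has {α, δ, γ, ε, β} and column 2 already has {δ, γ, β}, so row 2, column 2 must be ζ.

ζ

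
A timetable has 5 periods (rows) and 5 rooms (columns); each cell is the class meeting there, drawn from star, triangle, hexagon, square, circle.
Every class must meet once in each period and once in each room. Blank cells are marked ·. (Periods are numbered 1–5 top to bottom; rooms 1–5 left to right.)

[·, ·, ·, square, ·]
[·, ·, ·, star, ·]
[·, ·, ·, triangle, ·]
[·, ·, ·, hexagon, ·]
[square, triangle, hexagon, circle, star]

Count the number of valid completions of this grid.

56

Period 1, room 1: eliminating its period and room leaves {star, triangle, hexagon, circle}.
Period 1, room 2: eliminating its period and room leaves {star, hexagon, circle}.
Period 1, room 3: eliminating its period and room leaves {star, triangle, circle}.
Period 1, room 5: eliminating its period and room leaves {triangle, hexagon, circle}.
Period 2, room 1: eliminating its period and room leaves {triangle, hexagon, circle}.
Period 2, room 2: eliminating its period and room leaves {hexagon, square, circle}.
Period 2, room 3: eliminating its period and room leaves {triangle, square, circle}.
Period 2, room 5: eliminating its period and room leaves {triangle, hexagon, square, circle}.
Period 3, room 1: eliminating its period and room leaves {star, hexagon, circle}.
Period 3, room 2: eliminating its period and room leaves {star, hexagon, square, circle}.
Period 3, room 3: eliminating its period and room leaves {star, square, circle}.
Period 3, room 5: eliminating its period and room leaves {hexagon, square, circle}.
Period 4, room 1: eliminating its period and room leaves {star, triangle, circle}.
Period 4, room 2: eliminating its period and room leaves {star, square, circle}.
Period 4, room 3: eliminating its period and room leaves {star, triangle, square, circle}.
Period 4, room 5: eliminating its period and room leaves {triangle, square, circle}.
Enumerating the assignments across these blanks that avoid any period or room repeat gives 56 completions.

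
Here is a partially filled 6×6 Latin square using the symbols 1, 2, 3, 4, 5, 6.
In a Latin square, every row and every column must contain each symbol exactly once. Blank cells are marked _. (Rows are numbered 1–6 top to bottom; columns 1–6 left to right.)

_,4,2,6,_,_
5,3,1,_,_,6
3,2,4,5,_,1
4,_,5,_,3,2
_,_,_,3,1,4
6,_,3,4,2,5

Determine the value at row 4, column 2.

6

Row 1, column 1: row 1 has {2, 4, 6} and column 1 has {3, 4, 5, 6}, leaving only 1.
Row 1, column 5: row 1 has {1, 2, 4, 6} and column 5 has {1, 2, 3}, leaving only 5.
Row 1, column 6: row 1 has {1, 2, 4, 5, 6} and column 6 has {1, 2, 4, 5, 6}, leaving only 3.
Row 2, column 4: row 2 has {1, 3, 5, 6} and column 4 has {3, 4, 5, 6}, leaving only 2.
Row 2, column 5: row 2 has {1, 2, 3, 5, 6} and column 5 has {1, 2, 3, 5}, leaving only 4.
Row 3, column 5: row 3 has {1, 2, 3, 4, 5} and column 5 has {1, 2, 3, 4, 5}, leaving only 6.
Row 4, column 4: row 4 has {2, 3, 4, 5} and column 4 has {2, 3, 4, 5, 6}, leaving only 1.
Row 4 already has {1, 2, 3, 4, 5} and column 2 already has {2, 3, 4}, so row 4, column 2 must be 6.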